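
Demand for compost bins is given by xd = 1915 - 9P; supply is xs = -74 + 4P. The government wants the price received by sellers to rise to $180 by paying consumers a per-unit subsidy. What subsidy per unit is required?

Required subsidy s = $39 per unit

At a seller price of 180, quantity supplied is -74 + 4·180 = 646.
Buyers absorb 646 only when they pay Pb with 1915 − 9·Pb = 646, i.e. Pb = 141.
s = Ps − Pb = 180 − 141 = 39.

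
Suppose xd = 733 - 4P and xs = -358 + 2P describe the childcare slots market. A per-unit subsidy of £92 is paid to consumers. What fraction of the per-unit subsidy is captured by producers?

Producer share = 2/3

Pre-subsidy: 733 - 4P = -358 + 2P gives P* = 1091/6, x* = 17/3.
With the rebate, buyers effectively pay Pb = Ps − 92, where Ps is the price sellers receive.
Demand in terms of Ps becomes xd = 733 − 4(Ps − 92) = 1101 - 4Ps. Setting this equal to supply: 1101 - 4Ps = -358 + 2Ps, so Ps = 1459/6.
Buyers pay Pb = 1459/6 − 92 = 907/6; x' = -358 + 2·(1459/6) = 385/3.
Buyers' price falls by P* − Pb = 1091/6 − 907/6 = 92/3; sellers' price rises by Ps − P* = 1459/6 − 1091/6 = 184/3.
So producers capture (184/3)/92 = 2/3 of each unit of subsidy.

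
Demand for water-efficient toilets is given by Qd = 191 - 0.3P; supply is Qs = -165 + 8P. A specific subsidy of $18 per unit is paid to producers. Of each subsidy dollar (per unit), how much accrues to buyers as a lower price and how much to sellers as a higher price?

Buyers gain 1440/83 per unit; sellers gain 54/83 per unit

Pre-subsidy: 191 - 0.3P = -165 + 8P gives P* = 3560/83, Q* = 14785/83.
With the subsidy, sellers receive Ps = Pb + 18 for each unit, where Pb is the price buyers pay.
Supply in terms of Pb becomes Qs = -165 + 8(Pb + 18) = -21 + 8Pb. Setting this equal to demand: 191 - 0.3Pb = -21 + 8Pb, so Pb = 2120/83.
Sellers receive Ps = 2120/83 + 18 = 3614/83; Q' = 191 − 0.3·(2120/83) = 15217/83.
Buyers' price falls by P* − Pb = 3560/83 − 2120/83 = 1440/83; sellers' price rises by Ps − P* = 3614/83 − 3560/83 = 54/83.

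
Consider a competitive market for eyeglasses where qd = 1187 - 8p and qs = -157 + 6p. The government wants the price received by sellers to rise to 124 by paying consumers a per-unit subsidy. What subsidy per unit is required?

At a seller price of 124, quantity supplied is -157 + 6·124 = 587.
Buyers absorb 587 only when they pay pb with 1187 − 8·pb = 587, i.e. pb = 75.
s = ps − pb = 124 − 75 = 49.

Required subsidy s = 49 per unit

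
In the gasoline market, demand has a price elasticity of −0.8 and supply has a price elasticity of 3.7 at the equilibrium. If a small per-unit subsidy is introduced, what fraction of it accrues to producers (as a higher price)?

For a small subsidy around the equilibrium, the benefit split depends on the relative slopes, which at a point are proportional to the elasticities.
Buyer share = εs/(εs + |εd|) = 3.7/(3.7 + 0.8) = 37/45; seller share = |εd|/(εs + |εd|) = 8/45.
So producers capture 8/45 of the subsidy.

Producer share = 8/45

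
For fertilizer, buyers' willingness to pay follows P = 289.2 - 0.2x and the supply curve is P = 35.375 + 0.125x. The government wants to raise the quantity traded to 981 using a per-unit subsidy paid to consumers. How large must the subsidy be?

At x = 981, from the demand curve buyers pay Pb = 289.2 − 0.2·981 = 93; from the supply curve sellers need Ps = 35.375 + 0.125·981 = 158.
The subsidy must fill the gap: s = Ps − Pb = 158 − 93 = 65.

Required subsidy s = 65 per unit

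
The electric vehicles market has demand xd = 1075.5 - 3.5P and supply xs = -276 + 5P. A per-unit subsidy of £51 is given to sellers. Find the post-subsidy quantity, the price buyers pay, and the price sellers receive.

x' = 624; buyers pay £129; sellers receive £180

Pre-subsidy: 1075.5 - 3.5P = -276 + 5P gives P* = 159, x* = 519.
With the subsidy, sellers receive Ps = Pb + 51 for each unit, where Pb is the price buyers pay.
Supply in terms of Pb becomes xs = -276 + 5(Pb + 51) = -21 + 5Pb. Setting this equal to demand: 1075.5 - 3.5Pb = -21 + 5Pb, so Pb = 129.
Sellers receive Ps = 129 + 51 = 180; x' = 1075.5 − 3.5·129 = 624.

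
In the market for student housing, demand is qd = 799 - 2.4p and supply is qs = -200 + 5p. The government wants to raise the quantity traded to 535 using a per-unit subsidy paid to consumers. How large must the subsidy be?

At q = 535, invert demand for the buyer price: pb = (799 − 535)/2.4 = 110; invert supply for the seller price: ps = (535 − (-200))/5 = 147.
The subsidy must fill the gap: s = ps − pb = 147 − 110 = 37.

Required subsidy s = 37 per unit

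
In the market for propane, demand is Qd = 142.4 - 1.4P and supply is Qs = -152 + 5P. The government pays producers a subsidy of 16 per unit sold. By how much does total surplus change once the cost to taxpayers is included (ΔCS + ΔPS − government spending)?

Pre-subsidy: 142.4 - 1.4P = -152 + 5P gives P* = 46, Q* = 78.
With the subsidy, sellers receive Ps = Pb + 16 for each unit, where Pb is the price buyers pay.
Supply in terms of Pb becomes Qs = -152 + 5(Pb + 16) = -72 + 5Pb. Setting this equal to demand: 142.4 - 1.4Pb = -72 + 5Pb, so Pb = 33.5.
Sellers receive Ps = 33.5 + 16 = 49.5; Q' = 142.4 − 1.4·33.5 = 95.5.
ΔCS = ½(78 + 95.5)(46 − 33.5) = 1084.375; ΔPS = ½(78 + 95.5)(49.5 − 46) = 303.625.
Government spending = 16 × 95.5 = 1528.
Net change = 1084.375 + 303.625 − 1528 = -140. The loss equals the DWL triangle ½·16·17.5.

Net change in total surplus = -140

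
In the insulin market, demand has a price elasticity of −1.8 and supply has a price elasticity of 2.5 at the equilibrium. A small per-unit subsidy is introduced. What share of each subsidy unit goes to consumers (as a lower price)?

For a small subsidy around the equilibrium, the benefit split depends on the relative slopes, which at a point are proportional to the elasticities.
Buyer share = εs/(εs + |εd|) = 2.5/(2.5 + 1.8) = 25/43; seller share = |εd|/(εs + |εd|) = 18/43.

Consumer share = 25/43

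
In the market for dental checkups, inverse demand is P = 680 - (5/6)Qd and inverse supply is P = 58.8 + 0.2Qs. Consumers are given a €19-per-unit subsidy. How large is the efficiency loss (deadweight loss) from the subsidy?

Deadweight loss = 5415/31

Pre-subsidy: 680 - (5/6)Q = 58.8 + 0.2Q gives Q* = 18636/31 and P* = 5550/31.
With the rebate, buyers effectively pay Pb = Ps − 19, where Ps is the price sellers receive.
On the curves, Pb = 680 - (5/6)Q and Ps = 58.8 + 0.2Q; the wedge Ps − Pb = 19 gives 58.8 + 0.2Q − (680 - (5/6)Q) = 19, so Q' = 19206/31.
Then Pb = 680 − (5/6)·(19206/31) = 5075/31 and Ps = 58.8 + 0.2·(19206/31) = 5664/31.
The subsidy expands output by 19206/31 − 18636/31 = 570/31 past the efficient level; on those units the gap between marginal cost and willingness to pay runs from 0 up to 19.
DWL = ½ × 19 × 570/31 = 5415/31.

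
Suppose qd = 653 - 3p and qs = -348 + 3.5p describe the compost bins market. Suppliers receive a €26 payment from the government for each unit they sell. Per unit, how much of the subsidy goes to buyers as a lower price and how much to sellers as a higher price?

Pre-subsidy: 653 - 3p = -348 + 3.5p gives p* = 154, q* = 191.
With the subsidy, sellers receive ps = pb + 26 for each unit, where pb is the price buyers pay.
Supply in terms of pb becomes qs = -348 + 3.5(pb + 26) = -257 + 3.5pb. Setting this equal to demand: 653 - 3pb = -257 + 3.5pb, so pb = 140.
Sellers receive ps = 140 + 26 = 166; q' = 653 − 3·140 = 233.
Buyers' price falls by p* − pb = 154 − 140 = 14; sellers' price rises by ps − p* = 166 − 154 = 12.

Buyers gain €14 per unit; sellers gain €12 per unit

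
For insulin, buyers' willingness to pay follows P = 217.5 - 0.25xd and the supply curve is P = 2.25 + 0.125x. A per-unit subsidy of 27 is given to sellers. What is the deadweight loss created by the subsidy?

Deadweight loss = 972

Pre-subsidy: 217.5 - 0.25x = 2.25 + 0.125x gives x* = 574 and P* = 74.
With the subsidy, sellers receive Ps = Pb + 27 for each unit, where Pb is the price buyers pay.
On the curves, Pb = 217.5 - 0.25x and Ps = 2.25 + 0.125x; the wedge Ps − Pb = 27 gives 2.25 + 0.125x − (217.5 - 0.25x) = 27, so x' = 646.
Then Pb = 217.5 − 0.25·646 = 56 and Ps = 2.25 + 0.125·646 = 83.
The subsidy expands output by 646 − 574 = 72 past the efficient level; on those units the gap between marginal cost and willingness to pay runs from 0 up to 27.
DWL = ½ × 27 × 72 = 972.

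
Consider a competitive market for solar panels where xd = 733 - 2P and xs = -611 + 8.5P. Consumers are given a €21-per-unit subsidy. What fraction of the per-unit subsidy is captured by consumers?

Consumer share = 17/21

Pre-subsidy: 733 - 2P = -611 + 8.5P gives P* = 128, x* = 477.
With the rebate, buyers effectively pay Pb = Ps − 21, where Ps is the price sellers receive.
Demand in terms of Ps becomes xd = 733 − 2(Ps − 21) = 775 - 2Ps. Setting this equal to supply: 775 - 2Ps = -611 + 8.5Ps, so Ps = 132.
Buyers pay Pb = 132 − 21 = 111; x' = -611 + 8.5·132 = 511.
Buyers' price falls by P* − Pb = 128 − 111 = 17; sellers' price rises by Ps − P* = 132 − 128 = 4.
So consumers capture 17/21 = 17/21 of each unit of subsidy.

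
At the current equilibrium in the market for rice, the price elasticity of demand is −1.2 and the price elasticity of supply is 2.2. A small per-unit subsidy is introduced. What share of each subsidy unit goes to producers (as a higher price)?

For a small subsidy around the equilibrium, the benefit split depends on the relative slopes, which at a point are proportional to the elasticities.
Buyer share = εs/(εs + |εd|) = 2.2/(2.2 + 1.2) = 11/17; seller share = |εd|/(εs + |εd|) = 6/17.
So producers capture 6/17 of the subsidy.

Producer share = 6/17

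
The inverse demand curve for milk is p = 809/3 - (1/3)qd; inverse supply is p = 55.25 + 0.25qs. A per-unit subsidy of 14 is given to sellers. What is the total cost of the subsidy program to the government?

Pre-subsidy: 809/3 - (1/3)q = 55.25 + 0.25q gives q* = 2573/7 and p* = 1030/7.
With the subsidy, sellers receive ps = pb + 14 for each unit, where pb is the price buyers pay.
On the curves, pb = 809/3 - (1/3)q and ps = 55.25 + 0.25q; the wedge ps − pb = 14 gives 55.25 + 0.25q − (809/3 - (1/3)q) = 14, so q' = 2741/7.
Then pb = 809/3 − (1/3)·(2741/7) = 974/7 and ps = 55.25 + 0.25·(2741/7) = 1072/7.
Government outlay = subsidy × quantity = 14 × 2741/7 = 5482.

Government cost = 5482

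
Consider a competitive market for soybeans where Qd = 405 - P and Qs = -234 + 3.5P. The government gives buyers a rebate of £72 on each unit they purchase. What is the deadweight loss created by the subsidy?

Pre-subsidy: 405 - P = -234 + 3.5P gives P* = 142, Q* = 263.
With the rebate, buyers effectively pay Pb = Ps − 72, where Ps is the price sellers receive.
Demand in terms of Ps becomes Qd = 405 − 1(Ps − 72) = 477 - Ps. Setting this equal to supply: 477 - Ps = -234 + 3.5Ps, so Ps = 158.
Buyers pay Pb = 158 − 72 = 86; Q' = -234 + 3.5·158 = 319.
The subsidy expands output by 319 − 263 = 56 past the efficient level; on those units the gap between marginal cost and willingness to pay runs from 0 up to 72.
DWL = ½ × 72 × 56 = 2016.

Deadweight loss = £2016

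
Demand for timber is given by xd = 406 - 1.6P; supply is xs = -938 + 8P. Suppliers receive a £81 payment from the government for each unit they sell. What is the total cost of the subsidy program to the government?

Government cost = £23490

Pre-subsidy: 406 - 1.6P = -938 + 8P gives P* = 140, x* = 182.
With the subsidy, sellers receive Ps = Pb + 81 for each unit, where Pb is the price buyers pay.
Supply in terms of Pb becomes xs = -938 + 8(Pb + 81) = -290 + 8Pb. Setting this equal to demand: 406 - 1.6Pb = -290 + 8Pb, so Pb = 72.5.
Sellers receive Ps = 72.5 + 81 = 153.5; x' = 406 − 1.6·72.5 = 290.
Government outlay = subsidy × quantity = 81 × 290 = 23490.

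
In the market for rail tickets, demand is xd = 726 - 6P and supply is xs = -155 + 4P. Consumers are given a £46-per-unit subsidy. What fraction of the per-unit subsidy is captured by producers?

Producer share = 0.6

Pre-subsidy: 726 - 6P = -155 + 4P gives P* = 88.1, x* = 197.4.
With the rebate, buyers effectively pay Pb = Ps − 46, where Ps is the price sellers receive.
Demand in terms of Ps becomes xd = 726 − 6(Ps − 46) = 1002 - 6Ps. Setting this equal to supply: 1002 - 6Ps = -155 + 4Ps, so Ps = 115.7.
Buyers pay Pb = 115.7 − 46 = 69.7; x' = -155 + 4·115.7 = 307.8.
Buyers' price falls by P* − Pb = 88.1 − 69.7 = 18.4; sellers' price rises by Ps − P* = 115.7 − 88.1 = 27.6.
So producers capture 27.6/46 = 0.6 of each unit of subsidy.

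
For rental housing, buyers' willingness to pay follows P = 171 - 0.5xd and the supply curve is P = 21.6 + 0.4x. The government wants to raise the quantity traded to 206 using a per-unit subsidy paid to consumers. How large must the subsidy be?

At x = 206, from the demand curve buyers pay Pb = 171 − 0.5·206 = 68; from the supply curve sellers need Ps = 21.6 + 0.4·206 = 104.
The subsidy must fill the gap: s = Ps − Pb = 104 − 68 = 36.

Required subsidy s = 36 per unit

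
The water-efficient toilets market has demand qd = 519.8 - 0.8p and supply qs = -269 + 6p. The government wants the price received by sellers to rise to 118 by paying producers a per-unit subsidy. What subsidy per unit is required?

At a seller price of 118, quantity supplied is -269 + 6·118 = 439.
Buyers absorb 439 only when they pay pb with 519.8 − 0.8·pb = 439, i.e. pb = 101.
s = ps − pb = 118 − 101 = 17.

Required subsidy s = 17 per unit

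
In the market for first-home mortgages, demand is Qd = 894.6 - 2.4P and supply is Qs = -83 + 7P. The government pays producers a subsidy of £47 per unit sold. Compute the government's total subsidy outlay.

Pre-subsidy: 894.6 - 2.4P = -83 + 7P gives P* = 104, Q* = 645.
With the subsidy, sellers receive Ps = Pb + 47 for each unit, where Pb is the price buyers pay.
Supply in terms of Pb becomes Qs = -83 + 7(Pb + 47) = 246 + 7Pb. Setting this equal to demand: 894.6 - 2.4Pb = 246 + 7Pb, so Pb = 69.
Sellers receive Ps = 69 + 47 = 116; Q' = 894.6 − 2.4·69 = 729.
Government outlay = subsidy × quantity = 47 × 729 = 34263.

Government cost = £34263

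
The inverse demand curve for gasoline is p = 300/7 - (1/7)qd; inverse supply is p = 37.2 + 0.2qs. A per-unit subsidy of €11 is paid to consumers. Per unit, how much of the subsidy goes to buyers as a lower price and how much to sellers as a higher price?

Pre-subsidy: 300/7 - (1/7)q = 37.2 + 0.2q gives q* = 16.5 and p* = 40.5.
With the rebate, buyers effectively pay pb = ps − 11, where ps is the price sellers receive.
On the curves, pb = 300/7 - (1/7)q and ps = 37.2 + 0.2q; the wedge ps − pb = 11 gives 37.2 + 0.2q − (300/7 - (1/7)q) = 11, so q' = 583/12.
Then pb = 300/7 − (1/7)·(583/12) = 431/12 and ps = 37.2 + 0.2·(583/12) = 563/12.
Buyers' price falls by p* − pb = 40.5 − 431/12 = 55/12; sellers' price rises by ps − p* = 563/12 − 40.5 = 77/12.

Buyers gain 55/12 per unit; sellers gain 77/12 per unit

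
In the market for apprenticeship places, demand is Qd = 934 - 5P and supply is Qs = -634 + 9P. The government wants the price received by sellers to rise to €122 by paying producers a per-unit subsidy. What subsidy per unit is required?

At a seller price of 122, quantity supplied is -634 + 9·122 = 464.
Buyers absorb 464 only when they pay Pb with 934 − 5·Pb = 464, i.e. Pb = 94.
s = Ps − Pb = 122 − 94 = 28.

Required subsidy s = €28 per unit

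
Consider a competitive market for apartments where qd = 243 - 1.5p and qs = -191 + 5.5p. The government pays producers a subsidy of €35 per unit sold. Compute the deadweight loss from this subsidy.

Pre-subsidy: 243 - 1.5p = -191 + 5.5p gives p* = 62, q* = 150.
With the subsidy, sellers receive ps = pb + 35 for each unit, where pb is the price buyers pay.
Supply in terms of pb becomes qs = -191 + 5.5(pb + 35) = 1.5 + 5.5pb. Setting this equal to demand: 243 - 1.5pb = 1.5 + 5.5pb, so pb = 34.5.
Sellers receive ps = 34.5 + 35 = 69.5; q' = 243 − 1.5·34.5 = 191.25.
The subsidy expands output by 191.25 − 150 = 41.25 past the efficient level; on those units the gap between marginal cost and willingness to pay runs from 0 up to 35.
DWL = ½ × 35 × 41.25 = 721.875.

Deadweight loss = €721.875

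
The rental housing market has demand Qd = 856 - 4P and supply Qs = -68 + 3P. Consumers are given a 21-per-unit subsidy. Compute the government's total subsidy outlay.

Pre-subsidy: 856 - 4P = -68 + 3P gives P* = 132, Q* = 328.
With the rebate, buyers effectively pay Pb = Ps − 21, where Ps is the price sellers receive.
Demand in terms of Ps becomes Qd = 856 − 4(Ps − 21) = 940 - 4Ps. Setting this equal to supply: 940 - 4Ps = -68 + 3Ps, so Ps = 144.
Buyers pay Pb = 144 − 21 = 123; Q' = -68 + 3·144 = 364.
Government outlay = subsidy × quantity = 21 × 364 = 7644.

Government cost = 7644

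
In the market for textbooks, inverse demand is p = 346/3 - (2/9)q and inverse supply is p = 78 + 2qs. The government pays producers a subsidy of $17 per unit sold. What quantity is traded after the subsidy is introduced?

Pre-subsidy: 346/3 - (2/9)q = 78 + 2q gives q* = 16.8 and p* = 111.6.
With the subsidy, sellers receive ps = pb + 17 for each unit, where pb is the price buyers pay.
On the curves, pb = 346/3 - (2/9)q and ps = 78 + 2q; the wedge ps − pb = 17 gives 78 + 2q − (346/3 - (2/9)q) = 17, so q' = 24.45.
Then pb = 346/3 − (2/9)·24.45 = 109.9 and ps = 78 + 2·24.45 = 126.9.

q' = 24.45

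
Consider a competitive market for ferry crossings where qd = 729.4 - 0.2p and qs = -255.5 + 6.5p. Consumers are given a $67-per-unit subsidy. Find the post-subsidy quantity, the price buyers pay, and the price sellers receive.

q' = 713; buyers pay $82; sellers receive $149

Pre-subsidy: 729.4 - 0.2p = -255.5 + 6.5p gives p* = 147, q* = 700.
With the rebate, buyers effectively pay pb = ps − 67, where ps is the price sellers receive.
Demand in terms of ps becomes qd = 729.4 − 0.2(ps − 67) = 742.8 - 0.2ps. Setting this equal to supply: 742.8 - 0.2ps = -255.5 + 6.5ps, so ps = 149.
Buyers pay pb = 149 − 67 = 82; q' = -255.5 + 6.5·149 = 713.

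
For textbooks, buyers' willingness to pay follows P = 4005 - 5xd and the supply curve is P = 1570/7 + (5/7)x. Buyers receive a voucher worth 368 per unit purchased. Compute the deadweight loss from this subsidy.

Deadweight loss = 11849.6

Pre-subsidy: 4005 - 5x = 1570/7 + (5/7)x gives x* = 661.625 and P* = 696.875.
With the rebate, buyers effectively pay Pb = Ps − 368, where Ps is the price sellers receive.
On the curves, Pb = 4005 - 5x and Ps = 1570/7 + (5/7)x; the wedge Ps − Pb = 368 gives 1570/7 + (5/7)x − (4005 - 5x) = 368, so x' = 726.025.
Then Pb = 4005 − 5·726.025 = 374.875 and Ps = 1570/7 + (5/7)·726.025 = 742.875.
The subsidy expands output by 726.025 − 661.625 = 64.4 past the efficient level; on those units the gap between marginal cost and willingness to pay runs from 0 up to 368.
DWL = ½ × 368 × 64.4 = 11849.6.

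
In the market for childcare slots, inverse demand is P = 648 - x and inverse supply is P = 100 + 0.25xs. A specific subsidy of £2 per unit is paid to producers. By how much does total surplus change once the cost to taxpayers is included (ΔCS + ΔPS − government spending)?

Pre-subsidy: 648 - x = 100 + 0.25x gives x* = 438.4 and P* = 209.6.
With the subsidy, sellers receive Ps = Pb + 2 for each unit, where Pb is the price buyers pay.
On the curves, Pb = 648 - x and Ps = 100 + 0.25x; the wedge Ps − Pb = 2 gives 100 + 0.25x − (648 - x) = 2, so x' = 440.
Then Pb = 648 − 1·440 = 208 and Ps = 100 + 0.25·440 = 210.
ΔCS = ½(438.4 + 440)(209.6 − 208) = 702.72; ΔPS = ½(438.4 + 440)(210 − 209.6) = 175.68.
Government spending = 2 × 440 = 880.
Net change = 702.72 + 175.68 − 880 = -1.6. The loss equals the DWL triangle ½·2·1.6.

Net change in total surplus = -£1.6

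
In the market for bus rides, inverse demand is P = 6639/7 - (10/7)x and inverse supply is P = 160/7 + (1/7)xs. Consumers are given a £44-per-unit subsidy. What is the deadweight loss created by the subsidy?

Deadweight loss = £616

Pre-subsidy: 6639/7 - (10/7)x = 160/7 + (1/7)x gives x* = 589 and P* = 107.
With the rebate, buyers effectively pay Pb = Ps − 44, where Ps is the price sellers receive.
On the curves, Pb = 6639/7 - (10/7)x and Ps = 160/7 + (1/7)x; the wedge Ps − Pb = 44 gives 160/7 + (1/7)x − (6639/7 - (10/7)x) = 44, so x' = 617.
Then Pb = 6639/7 − (10/7)·617 = 67 and Ps = 160/7 + (1/7)·617 = 111.
The subsidy expands output by 617 − 589 = 28 past the efficient level; on those units the gap between marginal cost and willingness to pay runs from 0 up to 44.
DWL = ½ × 44 × 28 = 616.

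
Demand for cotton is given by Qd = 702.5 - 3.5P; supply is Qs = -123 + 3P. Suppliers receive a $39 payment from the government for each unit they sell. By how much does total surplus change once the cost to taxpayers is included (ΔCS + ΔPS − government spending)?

Pre-subsidy: 702.5 - 3.5P = -123 + 3P gives P* = 127, Q* = 258.
With the subsidy, sellers receive Ps = Pb + 39 for each unit, where Pb is the price buyers pay.
Supply in terms of Pb becomes Qs = -123 + 3(Pb + 39) = -6 + 3Pb. Setting this equal to demand: 702.5 - 3.5Pb = -6 + 3Pb, so Pb = 109.
Sellers receive Ps = 109 + 39 = 148; Q' = 702.5 − 3.5·109 = 321.
ΔCS = ½(258 + 321)(127 − 109) = 5211; ΔPS = ½(258 + 321)(148 − 127) = 6079.5.
Government spending = 39 × 321 = 12519.
Net change = 5211 + 6079.5 − 12519 = -1228.5. The loss equals the DWL triangle ½·39·63.

Net change in total surplus = -$1228.5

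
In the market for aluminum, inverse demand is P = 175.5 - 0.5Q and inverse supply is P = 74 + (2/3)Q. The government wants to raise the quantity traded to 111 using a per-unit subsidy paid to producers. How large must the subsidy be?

At Q = 111, from the demand curve buyers pay Pb = 175.5 − 0.5·111 = 120; from the supply curve sellers need Ps = 74 + (2/3)·111 = 148.
The subsidy must fill the gap: s = Ps − Pb = 148 − 120 = 28.

Required subsidy s = 28 per unit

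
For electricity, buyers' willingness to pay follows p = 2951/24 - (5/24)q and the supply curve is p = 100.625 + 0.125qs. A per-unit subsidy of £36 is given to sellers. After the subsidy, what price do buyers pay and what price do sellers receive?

Pre-subsidy: 2951/24 - (5/24)q = 100.625 + 0.125q gives q* = 67 and p* = 109.
With the subsidy, sellers receive ps = pb + 36 for each unit, where pb is the price buyers pay.
On the curves, pb = 2951/24 - (5/24)q and ps = 100.625 + 0.125q; the wedge ps − pb = 36 gives 100.625 + 0.125q − (2951/24 - (5/24)q) = 36, so q' = 175.
Then pb = 2951/24 − (5/24)·175 = 86.5 and ps = 100.625 + 0.125·175 = 122.5.

Buyers pay £86.5; sellers receive £122.5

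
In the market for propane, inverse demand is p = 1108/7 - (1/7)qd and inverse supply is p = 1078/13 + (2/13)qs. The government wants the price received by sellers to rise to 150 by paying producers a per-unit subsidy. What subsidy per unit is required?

Required subsidy s = 54 per unit

At a seller price of 150, quantity supplied is -539 + 6.5·150 = 436.
Buyers absorb 436 only when they pay pb = 1108/7 − (1/7)·436 = 96.
s = ps − pb = 150 − 96 = 54.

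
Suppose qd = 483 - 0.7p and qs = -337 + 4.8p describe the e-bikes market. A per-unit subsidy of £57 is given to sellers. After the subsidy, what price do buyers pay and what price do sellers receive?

Pre-subsidy: 483 - 0.7p = -337 + 4.8p gives p* = 1640/11, q* = 4165/11.
With the subsidy, sellers receive ps = pb + 57 for each unit, where pb is the price buyers pay.
Supply in terms of pb becomes qs = -337 + 4.8(pb + 57) = -63.4 + 4.8pb. Setting this equal to demand: 483 - 0.7pb = -63.4 + 4.8pb, so pb = 5464/55.
Sellers receive ps = 5464/55 + 57 = 8599/55; q' = 483 − 0.7·(5464/55) = 113701/275.

Buyers pay 5464/55; sellers receive 8599/55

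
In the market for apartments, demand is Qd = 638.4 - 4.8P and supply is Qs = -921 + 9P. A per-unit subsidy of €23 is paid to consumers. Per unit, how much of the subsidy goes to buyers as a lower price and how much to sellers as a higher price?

Buyers gain €15 per unit; sellers gain €8 per unit

Pre-subsidy: 638.4 - 4.8P = -921 + 9P gives P* = 113, Q* = 96.
With the rebate, buyers effectively pay Pb = Ps − 23, where Ps is the price sellers receive.
Demand in terms of Ps becomes Qd = 638.4 − 4.8(Ps − 23) = 748.8 - 4.8Ps. Setting this equal to supply: 748.8 - 4.8Ps = -921 + 9Ps, so Ps = 121.
Buyers pay Pb = 121 − 23 = 98; Q' = -921 + 9·121 = 168.
Buyers' price falls by P* − Pb = 113 − 98 = 15; sellers' price rises by Ps − P* = 121 − 113 = 8.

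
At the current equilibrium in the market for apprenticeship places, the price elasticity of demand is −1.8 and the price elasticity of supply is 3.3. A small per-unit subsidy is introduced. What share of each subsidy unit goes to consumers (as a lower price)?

Consumer share = 11/17

For a small subsidy around the equilibrium, the benefit split depends on the relative slopes, which at a point are proportional to the elasticities.
Buyer share = εs/(εs + |εd|) = 3.3/(3.3 + 1.8) = 11/17; seller share = |εd|/(εs + |εd|) = 6/17.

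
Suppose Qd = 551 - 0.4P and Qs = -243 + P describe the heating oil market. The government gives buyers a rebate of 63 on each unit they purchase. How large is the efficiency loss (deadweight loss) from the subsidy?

Deadweight loss = 567

Pre-subsidy: 551 - 0.4P = -243 + P gives P* = 3970/7, Q* = 2269/7.
With the rebate, buyers effectively pay Pb = Ps − 63, where Ps is the price sellers receive.
Demand in terms of Ps becomes Qd = 551 − 0.4(Ps − 63) = 576.2 - 0.4Ps. Setting this equal to supply: 576.2 - 0.4Ps = -243 + Ps, so Ps = 4096/7.
Buyers pay Pb = 4096/7 − 63 = 3655/7; Q' = -243 + 1·(4096/7) = 2395/7.
The subsidy expands output by 2395/7 − 2269/7 = 18 past the efficient level; on those units the gap between marginal cost and willingness to pay runs from 0 up to 63.
DWL = ½ × 63 × 18 = 567.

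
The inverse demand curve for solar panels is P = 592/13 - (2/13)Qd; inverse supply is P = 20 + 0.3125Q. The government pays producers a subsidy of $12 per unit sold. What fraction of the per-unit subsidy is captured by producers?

Producer share = 65/97

Pre-subsidy: 592/13 - (2/13)Q = 20 + 0.3125Q gives Q* = 5312/97 and P* = 3600/97.
With the subsidy, sellers receive Ps = Pb + 12 for each unit, where Pb is the price buyers pay.
On the curves, Pb = 592/13 - (2/13)Q and Ps = 20 + 0.3125Q; the wedge Ps − Pb = 12 gives 20 + 0.3125Q − (592/13 - (2/13)Q) = 12, so Q' = 7808/97.
Then Pb = 592/13 − (2/13)·(7808/97) = 3216/97 and Ps = 20 + 0.3125·(7808/97) = 4380/97.
Buyers' price falls by P* − Pb = 3600/97 − 3216/97 = 384/97; sellers' price rises by Ps − P* = 4380/97 − 3600/97 = 780/97.
So producers capture (780/97)/12 = 65/97 of each unit of subsidy.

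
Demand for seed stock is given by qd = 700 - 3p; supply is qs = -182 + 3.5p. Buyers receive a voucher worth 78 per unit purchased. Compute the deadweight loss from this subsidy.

Pre-subsidy: 700 - 3p = -182 + 3.5p gives p* = 1764/13, q* = 3808/13.
With the rebate, buyers effectively pay pb = ps − 78, where ps is the price sellers receive.
Demand in terms of ps becomes qd = 700 − 3(ps − 78) = 934 - 3ps. Setting this equal to supply: 934 - 3ps = -182 + 3.5ps, so ps = 2232/13.
Buyers pay pb = 2232/13 − 78 = 1218/13; q' = -182 + 3.5·(2232/13) = 5446/13.
The subsidy expands output by 5446/13 − 3808/13 = 126 past the efficient level; on those units the gap between marginal cost and willingness to pay runs from 0 up to 78.
DWL = ½ × 78 × 126 = 4914.

Deadweight loss = 4914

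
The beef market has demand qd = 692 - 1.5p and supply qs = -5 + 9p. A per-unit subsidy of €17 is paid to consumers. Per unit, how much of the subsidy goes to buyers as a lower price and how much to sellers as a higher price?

Pre-subsidy: 692 - 1.5p = -5 + 9p gives p* = 1394/21, q* = 4147/7.
With the rebate, buyers effectively pay pb = ps − 17, where ps is the price sellers receive.
Demand in terms of ps becomes qd = 692 − 1.5(ps − 17) = 717.5 - 1.5ps. Setting this equal to supply: 717.5 - 1.5ps = -5 + 9ps, so ps = 1445/21.
Buyers pay pb = 1445/21 − 17 = 1088/21; q' = -5 + 9·(1445/21) = 4300/7.
Buyers' price falls by p* − pb = 1394/21 − 1088/21 = 102/7; sellers' price rises by ps − p* = 1445/21 − 1394/21 = 17/7.

Buyers gain 102/7 per unit; sellers gain 17/7 per unit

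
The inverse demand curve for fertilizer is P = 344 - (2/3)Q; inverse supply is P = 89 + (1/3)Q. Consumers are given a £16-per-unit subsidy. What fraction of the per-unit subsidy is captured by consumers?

Consumer share = 2/3

Pre-subsidy: 344 - (2/3)Q = 89 + (1/3)Q gives Q* = 255 and P* = 174.
With the rebate, buyers effectively pay Pb = Ps − 16, where Ps is the price sellers receive.
On the curves, Pb = 344 - (2/3)Q and Ps = 89 + (1/3)Q; the wedge Ps − Pb = 16 gives 89 + (1/3)Q − (344 - (2/3)Q) = 16, so Q' = 271.
Then Pb = 344 − (2/3)·271 = 490/3 and Ps = 89 + (1/3)·271 = 538/3.
Buyers' price falls by P* − Pb = 174 − 490/3 = 32/3; sellers' price rises by Ps − P* = 538/3 − 174 = 16/3.
So consumers capture (32/3)/16 = 2/3 of each unit of subsidy.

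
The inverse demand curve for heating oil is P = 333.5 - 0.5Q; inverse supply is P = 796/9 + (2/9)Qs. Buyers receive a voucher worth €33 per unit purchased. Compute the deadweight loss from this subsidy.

Pre-subsidy: 333.5 - 0.5Q = 796/9 + (2/9)Q gives Q* = 4411/13 and P* = 2130/13.
With the rebate, buyers effectively pay Pb = Ps − 33, where Ps is the price sellers receive.
On the curves, Pb = 333.5 - 0.5Q and Ps = 796/9 + (2/9)Q; the wedge Ps − Pb = 33 gives 796/9 + (2/9)Q − (333.5 - 0.5Q) = 33, so Q' = 385.
Then Pb = 333.5 − 0.5·385 = 141 and Ps = 796/9 + (2/9)·385 = 174.
The subsidy expands output by 385 − 4411/13 = 594/13 past the efficient level; on those units the gap between marginal cost and willingness to pay runs from 0 up to 33.
DWL = ½ × 33 × 594/13 = 9801/13.

Deadweight loss = 9801/13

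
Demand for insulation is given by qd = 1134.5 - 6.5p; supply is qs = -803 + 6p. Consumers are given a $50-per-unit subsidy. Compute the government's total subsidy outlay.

Pre-subsidy: 1134.5 - 6.5p = -803 + 6p gives p* = 155, q* = 127.
With the rebate, buyers effectively pay pb = ps − 50, where ps is the price sellers receive.
Demand in terms of ps becomes qd = 1134.5 − 6.5(ps − 50) = 1459.5 - 6.5ps. Setting this equal to supply: 1459.5 - 6.5ps = -803 + 6ps, so ps = 181.
Buyers pay pb = 181 − 50 = 131; q' = -803 + 6·181 = 283.
Government outlay = subsidy × quantity = 50 × 283 = 14150.

Government cost = $14150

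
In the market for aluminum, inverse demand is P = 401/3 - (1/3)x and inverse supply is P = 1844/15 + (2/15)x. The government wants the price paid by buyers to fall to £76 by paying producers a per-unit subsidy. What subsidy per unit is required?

Required subsidy s = £70 per unit

At a buyer price of 76, quantity demanded is 401 − 3·76 = 173.
Sellers supply 173 only when they receive Ps = 1844/15 + (2/15)·173 = 146.
s = Ps − Pb = 146 − 76 = 70.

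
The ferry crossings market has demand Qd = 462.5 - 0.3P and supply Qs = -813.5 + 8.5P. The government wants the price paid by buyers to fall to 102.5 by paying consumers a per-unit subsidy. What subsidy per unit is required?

Required subsidy s = 44 per unit

At a buyer price of 102.5, quantity demanded is 462.5 − 0.3·102.5 = 431.75.
Sellers supply 431.75 only when they receive Ps with -813.5 + 8.5·Ps = 431.75, i.e. Ps = 146.5.
s = Ps − Pb = 146.5 − 102.5 = 44.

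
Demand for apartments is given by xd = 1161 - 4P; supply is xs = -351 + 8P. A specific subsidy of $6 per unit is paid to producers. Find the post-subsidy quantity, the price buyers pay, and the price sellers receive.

x' = 673; buyers pay $122; sellers receive $128

Pre-subsidy: 1161 - 4P = -351 + 8P gives P* = 126, x* = 657.
With the subsidy, sellers receive Ps = Pb + 6 for each unit, where Pb is the price buyers pay.
Supply in terms of Pb becomes xs = -351 + 8(Pb + 6) = -303 + 8Pb. Setting this equal to demand: 1161 - 4Pb = -303 + 8Pb, so Pb = 122.
Sellers receive Ps = 122 + 6 = 128; x' = 1161 − 4·122 = 673.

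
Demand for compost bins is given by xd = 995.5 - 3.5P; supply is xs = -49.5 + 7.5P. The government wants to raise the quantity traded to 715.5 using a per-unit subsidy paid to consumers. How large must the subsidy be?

At x = 715.5, invert demand for the buyer price: Pb = (995.5 − 715.5)/3.5 = 80; invert supply for the seller price: Ps = (715.5 − (-49.5))/7.5 = 102.
The subsidy must fill the gap: s = Ps − Pb = 102 − 80 = 22.

Required subsidy s = 22 per unit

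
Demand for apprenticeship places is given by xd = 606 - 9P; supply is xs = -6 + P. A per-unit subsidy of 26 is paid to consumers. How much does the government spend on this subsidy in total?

Pre-subsidy: 606 - 9P = -6 + P gives P* = 61.2, x* = 55.2.
With the rebate, buyers effectively pay Pb = Ps − 26, where Ps is the price sellers receive.
Demand in terms of Ps becomes xd = 606 − 9(Ps − 26) = 840 - 9Ps. Setting this equal to supply: 840 - 9Ps = -6 + Ps, so Ps = 84.6.
Buyers pay Pb = 84.6 − 26 = 58.6; x' = -6 + 1·84.6 = 78.6.
Government outlay = subsidy × quantity = 26 × 78.6 = 2043.6.

Government cost = 2043.6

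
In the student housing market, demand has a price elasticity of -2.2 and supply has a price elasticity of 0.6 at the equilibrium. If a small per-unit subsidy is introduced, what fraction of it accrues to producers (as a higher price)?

For a small subsidy around the equilibrium, the benefit split depends on the relative slopes, which at a point are proportional to the elasticities.
Buyer share = εs/(εs + |εd|) = 0.6/(0.6 + 2.2) = 3/14; seller share = |εd|/(εs + |εd|) = 11/14.
So producers capture 11/14 of the subsidy.

Producer share = 11/14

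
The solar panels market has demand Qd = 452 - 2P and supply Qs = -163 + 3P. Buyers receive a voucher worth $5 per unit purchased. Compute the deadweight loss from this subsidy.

Pre-subsidy: 452 - 2P = -163 + 3P gives P* = 123, Q* = 206.
With the rebate, buyers effectively pay Pb = Ps − 5, where Ps is the price sellers receive.
Demand in terms of Ps becomes Qd = 452 − 2(Ps − 5) = 462 - 2Ps. Setting this equal to supply: 462 - 2Ps = -163 + 3Ps, so Ps = 125.
Buyers pay Pb = 125 − 5 = 120; Q' = -163 + 3·125 = 212.
The subsidy expands output by 212 − 206 = 6 past the efficient level; on those units the gap between marginal cost and willingness to pay runs from 0 up to 5.
DWL = ½ × 5 × 6 = 15.

Deadweight loss = $15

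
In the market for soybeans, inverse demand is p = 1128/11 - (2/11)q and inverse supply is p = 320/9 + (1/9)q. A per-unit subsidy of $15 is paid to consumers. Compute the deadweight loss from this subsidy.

Pre-subsidy: 1128/11 - (2/11)q = 320/9 + (1/9)q gives q* = 6632/29 and p* = 1768/29.
With the rebate, buyers effectively pay pb = ps − 15, where ps is the price sellers receive.
On the curves, pb = 1128/11 - (2/11)q and ps = 320/9 + (1/9)q; the wedge ps − pb = 15 gives 320/9 + (1/9)q − (1128/11 - (2/11)q) = 15, so q' = 8117/29.
Then pb = 1128/11 − (2/11)·(8117/29) = 1498/29 and ps = 320/9 + (1/9)·(8117/29) = 1933/29.
The subsidy expands output by 8117/29 − 6632/29 = 1485/29 past the efficient level; on those units the gap between marginal cost and willingness to pay runs from 0 up to 15.
DWL = ½ × 15 × 1485/29 = 22275/58.

Deadweight loss = 22275/58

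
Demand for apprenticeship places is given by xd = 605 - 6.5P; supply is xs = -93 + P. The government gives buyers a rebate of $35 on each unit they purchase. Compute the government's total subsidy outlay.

Government cost = $1064

Pre-subsidy: 605 - 6.5P = -93 + P gives P* = 1396/15, x* = 1/15.
With the rebate, buyers effectively pay Pb = Ps − 35, where Ps is the price sellers receive.
Demand in terms of Ps becomes xd = 605 − 6.5(Ps − 35) = 832.5 - 6.5Ps. Setting this equal to supply: 832.5 - 6.5Ps = -93 + Ps, so Ps = 123.4.
Buyers pay Pb = 123.4 − 35 = 88.4; x' = -93 + 1·123.4 = 30.4.
Government outlay = subsidy × quantity = 35 × 30.4 = 1064.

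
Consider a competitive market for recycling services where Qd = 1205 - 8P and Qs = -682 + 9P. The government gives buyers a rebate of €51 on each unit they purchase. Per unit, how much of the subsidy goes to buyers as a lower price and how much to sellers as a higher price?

Pre-subsidy: 1205 - 8P = -682 + 9P gives P* = 111, Q* = 317.
With the rebate, buyers effectively pay Pb = Ps − 51, where Ps is the price sellers receive.
Demand in terms of Ps becomes Qd = 1205 − 8(Ps − 51) = 1613 - 8Ps. Setting this equal to supply: 1613 - 8Ps = -682 + 9Ps, so Ps = 135.
Buyers pay Pb = 135 − 51 = 84; Q' = -682 + 9·135 = 533.
Buyers' price falls by P* − Pb = 111 − 84 = 27; sellers' price rises by Ps − P* = 135 − 111 = 24.

Buyers gain €27 per unit; sellers gain €24 per unit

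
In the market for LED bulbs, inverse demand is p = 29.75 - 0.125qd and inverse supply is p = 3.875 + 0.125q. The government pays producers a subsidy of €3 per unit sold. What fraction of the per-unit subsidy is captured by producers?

Producer share = 0.5

Pre-subsidy: 29.75 - 0.125q = 3.875 + 0.125q gives q* = 103.5 and p* = 16.8125.
With the subsidy, sellers receive ps = pb + 3 for each unit, where pb is the price buyers pay.
On the curves, pb = 29.75 - 0.125q and ps = 3.875 + 0.125q; the wedge ps − pb = 3 gives 3.875 + 0.125q − (29.75 - 0.125q) = 3, so q' = 115.5.
Then pb = 29.75 − 0.125·115.5 = 15.3125 and ps = 3.875 + 0.125·115.5 = 18.3125.
Buyers' price falls by p* − pb = 16.8125 − 15.3125 = 1.5; sellers' price rises by ps − p* = 18.3125 − 16.8125 = 1.5.
So producers capture 1.5/3 = 0.5 of each unit of subsidy.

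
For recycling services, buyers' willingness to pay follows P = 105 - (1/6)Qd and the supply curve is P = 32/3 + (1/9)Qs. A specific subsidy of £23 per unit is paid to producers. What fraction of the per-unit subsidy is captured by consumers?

Pre-subsidy: 105 - (1/6)Q = 32/3 + (1/9)Q gives Q* = 339.6 and P* = 48.4.
With the subsidy, sellers receive Ps = Pb + 23 for each unit, where Pb is the price buyers pay.
On the curves, Pb = 105 - (1/6)Q and Ps = 32/3 + (1/9)Q; the wedge Ps − Pb = 23 gives 32/3 + (1/9)Q − (105 - (1/6)Q) = 23, so Q' = 422.4.
Then Pb = 105 − (1/6)·422.4 = 34.6 and Ps = 32/3 + (1/9)·422.4 = 57.6.
Buyers' price falls by P* − Pb = 48.4 − 34.6 = 13.8; sellers' price rises by Ps − P* = 57.6 − 48.4 = 9.2.
So consumers capture 13.8/23 = 0.6 of each unit of subsidy.

Consumer share = 0.6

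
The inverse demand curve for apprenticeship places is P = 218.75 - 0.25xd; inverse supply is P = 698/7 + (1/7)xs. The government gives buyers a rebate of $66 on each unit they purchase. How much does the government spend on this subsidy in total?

Government cost = $31086

Pre-subsidy: 218.75 - 0.25x = 698/7 + (1/7)x gives x* = 303 and P* = 143.
With the rebate, buyers effectively pay Pb = Ps − 66, where Ps is the price sellers receive.
On the curves, Pb = 218.75 - 0.25x and Ps = 698/7 + (1/7)x; the wedge Ps − Pb = 66 gives 698/7 + (1/7)x − (218.75 - 0.25x) = 66, so x' = 471.
Then Pb = 218.75 − 0.25·471 = 101 and Ps = 698/7 + (1/7)·471 = 167.
Government outlay = subsidy × quantity = 66 × 471 = 31086.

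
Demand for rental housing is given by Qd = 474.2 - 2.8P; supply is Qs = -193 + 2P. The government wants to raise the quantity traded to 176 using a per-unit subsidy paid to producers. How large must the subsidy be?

Required subsidy s = 78 per unit

At Q = 176, invert demand for the buyer price: Pb = (474.2 − 176)/2.8 = 106.5; invert supply for the seller price: Ps = (176 − (-193))/2 = 184.5.
The subsidy must fill the gap: s = Ps − Pb = 184.5 − 106.5 = 78.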